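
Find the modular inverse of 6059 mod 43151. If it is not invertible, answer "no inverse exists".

24499

Extended Euclidean algorithm:
43151 = 7*6059 + 738
6059 = 8*738 + 155
738 = 4*155 + 118
155 = 1*118 + 37
118 = 3*37 + 7
37 = 5*7 + 2
7 = 3*2 + 1
2 = 2*1 + 0
Since gcd(6059, 43151) = 1, back-substitute to write 1 as a combination:
1 = 7 − 3·2
1 = −3·37 + 16·7
1 = 16·118 − 51·37
1 = −51·155 + 67·118
1 = 67·738 − 319·155
1 = −319·6059 + 2619·738
1 = 2619·43151 − 18652·6059
Thus 6059·(-18652) ≡ 1 (mod 43151); reducing, -18652 mod 43151 = 24499.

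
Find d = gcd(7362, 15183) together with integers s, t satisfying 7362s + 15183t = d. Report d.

9

Apply Euclid's algorithm to 15183 and 7362:
15183 = 2*7362 + 459
7362 = 16*459 + 18
459 = 25*18 + 9
18 = 2*9 + 0
gcd(7362, 15183) = 9.
Back-substituting:
9 = 459 − 25·18
9 = −25·7362 + 401·459
9 = 401·15183 − 827·7362
So 9 = (401)·15183 + (-827)·7362.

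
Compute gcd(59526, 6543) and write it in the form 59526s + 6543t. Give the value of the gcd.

9

Apply Euclid's algorithm to 59526 and 6543:
59526 = 9·6543 + 639
6543 = 10·639 + 153
639 = 4·153 + 27
153 = 5·27 + 18
27 = 1·18 + 9
18 = 2·9 + 0
gcd(59526, 6543) = 9.
Express as a combination:
9 = 27 − 18
9 = −153 + 6·27
9 = 6·639 − 25·153
9 = −25·6543 + 256·639
9 = 256·59526 − 2329·6543
So 9 = (256)·59526 + (-2329)·6543.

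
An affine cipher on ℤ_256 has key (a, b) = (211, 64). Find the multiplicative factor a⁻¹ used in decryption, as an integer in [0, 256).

91

Apply the Euclidean algorithm to 256 and 211:
256 = 1×211 + 45
211 = 4×45 + 31
45 = 1×31 + 14
31 = 2×14 + 3
14 = 4×3 + 2
3 = 1×2 + 1
2 = 2×1 + 0
gcd = 1, so the inverse exists. Back-substitute:
1 = 3 − 2
1 = −14 + 5·3
1 = 5·31 − 11·14
1 = −11·45 + 16·31
1 = 16·211 − 75·45
1 = −75·256 + 91·211
So 211·91 ≡ 1 (mod 256).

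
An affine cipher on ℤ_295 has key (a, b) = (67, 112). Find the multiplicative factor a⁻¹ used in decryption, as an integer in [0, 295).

273

gcd(295, 67) by repeated division:
295 = 4·67 + 27
67 = 2·27 + 13
27 = 2·13 + 1
13 = 13·1 + 0
The gcd is 1. Working backward:
1 = 27 − 2·13
1 = −2·67 + 5·27
1 = 5·295 − 22·67
So 67·(-22) ≡ 1 (mod 295), and -22 ≡ 273 (mod 295).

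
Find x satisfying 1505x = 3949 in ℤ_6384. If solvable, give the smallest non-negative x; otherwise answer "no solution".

gcd(1505, 6384):
6384 = 4*1505 + 364
1505 = 4*364 + 49
364 = 7*49 + 21
49 = 2*21 + 7
21 = 3*7 + 0
gcd = 7, but 7 ∤ 3949, so the congruence has no solution.

no solution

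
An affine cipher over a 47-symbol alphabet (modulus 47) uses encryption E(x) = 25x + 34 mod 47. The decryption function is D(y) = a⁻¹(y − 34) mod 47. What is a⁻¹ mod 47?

32

gcd(47, 25) by repeated division:
47 = 1·25 + 22
25 = 1·22 + 3
22 = 7·3 + 1
3 = 3·1 + 0
gcd = 1, so the inverse exists. Back-substitute:
1 = 22 − 7·3
1 = −7·25 + 8·22
1 = 8·47 − 15·25
Thus 25·(-15) ≡ 1 (mod 47); reducing, -15 mod 47 = 32.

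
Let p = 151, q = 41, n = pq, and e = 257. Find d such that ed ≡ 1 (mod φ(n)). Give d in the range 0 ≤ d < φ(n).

φ(n) = (p−1)(q−1) = 150·40 = 6000.
Need d with 257·d ≡ 1 (mod 6000). Apply the extended Euclidean algorithm:
6000 = 23·257 + 89
257 = 2·89 + 79
89 = 1·79 + 10
79 = 7·10 + 9
10 = 1·9 + 1
9 = 9·1 + 0
Back-substitute:
1 = 10 − 9
1 = −79 + 8·10
1 = 8·89 − 9·79
1 = −9·257 + 26·89
1 = 26·6000 − 607·257
So 257·(-607) ≡ 1 (mod 6000), hence d ≡ -607 ≡ 5393 (mod 6000).

5393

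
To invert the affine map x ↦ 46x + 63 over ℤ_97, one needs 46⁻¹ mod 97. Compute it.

gcd(97, 46) by repeated division:
97 = 2·46 + 5
46 = 9·5 + 1
5 = 5·1 + 0
gcd = 1, so the inverse exists. Back-substitute:
1 = 46 − 9·5
1 = −9·97 + 19·46
So 46·19 ≡ 1 (mod 97).

19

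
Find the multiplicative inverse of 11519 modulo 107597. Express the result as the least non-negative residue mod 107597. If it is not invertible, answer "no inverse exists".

Apply the Euclidean algorithm to 107597 and 11519:
107597 = 9·11519 + 3926
11519 = 2·3926 + 3667
3926 = 1·3667 + 259
3667 = 14·259 + 41
259 = 6·41 + 13
41 = 3·13 + 2
13 = 6·2 + 1
2 = 2·1 + 0
The gcd is 1. Working backward:
1 = 13 − 6·2
1 = −6·41 + 19·13
1 = 19·259 − 120·41
1 = −120·3667 + 1699·259
1 = 1699·3926 − 1819·3667
1 = −1819·11519 + 5337·3926
1 = 5337·107597 − 49852·11519
Hence 11519⁻¹ ≡ -49852 ≡ 57745 (mod 107597).

57745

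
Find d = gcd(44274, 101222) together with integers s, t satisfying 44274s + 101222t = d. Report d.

2

Repeated division:
101222 = 2*44274 + 12674
44274 = 3*12674 + 6252
12674 = 2*6252 + 170
6252 = 36*170 + 132
170 = 1*132 + 38
132 = 3*38 + 18
38 = 2*18 + 2
18 = 9*2 + 0
gcd(44274, 101222) = 2.
Express as a combination:
2 = 38 − 2·18
2 = −2·132 + 7·38
2 = 7·170 − 9·132
2 = −9·6252 + 331·170
2 = 331·12674 − 671·6252
2 = −671·44274 + 2344·12674
2 = 2344·101222 − 5359·44274
So 2 = (2344)·101222 + (-5359)·44274.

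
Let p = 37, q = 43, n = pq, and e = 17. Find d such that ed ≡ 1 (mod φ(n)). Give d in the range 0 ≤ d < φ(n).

89

φ(n) = (p−1)(q−1) = 36·42 = 1512.
Need d with 17·d ≡ 1 (mod 1512). Apply the extended Euclidean algorithm:
1512 = 88×17 + 16
17 = 1×16 + 1
16 = 16×1 + 0
Back-substitute:
1 = 17 − 16
1 = −1512 + 89·17
So 17·89 ≡ 1 (mod 1512), hence d = 89.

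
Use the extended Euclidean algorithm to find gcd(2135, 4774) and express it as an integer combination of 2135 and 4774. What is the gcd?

Repeated division:
4774 = 2·2135 + 504
2135 = 4·504 + 119
504 = 4·119 + 28
119 = 4·28 + 7
28 = 4·7 + 0
gcd(2135, 4774) = 7.
Back-substituting:
7 = 119 − 4·28
7 = −4·504 + 17·119
7 = 17·2135 − 72·504
7 = −72·4774 + 161·2135
So 7 = (-72)·4774 + (161)·2135.

7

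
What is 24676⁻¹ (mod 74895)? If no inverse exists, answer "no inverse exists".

Extended Euclidean algorithm:
74895 = 3·24676 + 867
24676 = 28·867 + 400
867 = 2·400 + 67
400 = 5·67 + 65
67 = 1·65 + 2
65 = 32·2 + 1
2 = 2·1 + 0
gcd = 1, so the inverse exists. Back-substitute:
1 = 65 − 32·2
1 = −32·67 + 33·65
1 = 33·400 − 197·67
1 = −197·867 + 427·400
1 = 427·24676 − 12153·867
1 = −12153·74895 + 36886·24676
So 24676·36886 ≡ 1 (mod 74895).

36886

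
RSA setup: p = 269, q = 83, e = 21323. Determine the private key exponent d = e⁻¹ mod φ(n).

875

φ(n) = (p−1)(q−1) = 268·82 = 21976.
Need d with 21323·d ≡ 1 (mod 21976). Apply the extended Euclidean algorithm:
21976 = 1×21323 + 653
21323 = 32×653 + 427
653 = 1×427 + 226
427 = 1×226 + 201
226 = 1×201 + 25
201 = 8×25 + 1
25 = 25×1 + 0
Back-substitute:
1 = 201 − 8·25
1 = −8·226 + 9·201
1 = 9·427 − 17·226
1 = −17·653 + 26·427
1 = 26·21323 − 849·653
1 = −849·21976 + 875·21323
So 21323·875 ≡ 1 (mod 21976), hence d = 875.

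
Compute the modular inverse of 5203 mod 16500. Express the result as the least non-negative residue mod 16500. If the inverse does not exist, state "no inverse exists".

Compute gcd(5203, 16500):
16500 = 3×5203 + 891
5203 = 5×891 + 748
891 = 1×748 + 143
748 = 5×143 + 33
143 = 4×33 + 11
33 = 3×11 + 0
The gcd is 11, not 1, hence no inverse exists.

no inverse exists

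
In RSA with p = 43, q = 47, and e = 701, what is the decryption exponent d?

113

φ(n) = (p−1)(q−1) = 42·46 = 1932.
Need d with 701·d ≡ 1 (mod 1932). Apply the extended Euclidean algorithm:
1932 = 2×701 + 530
701 = 1×530 + 171
530 = 3×171 + 17
171 = 10×17 + 1
17 = 17×1 + 0
Back-substitute:
1 = 171 − 10·17
1 = −10·530 + 31·171
1 = 31·701 − 41·530
1 = −41·1932 + 113·701
So 701·113 ≡ 1 (mod 1932), hence d = 113.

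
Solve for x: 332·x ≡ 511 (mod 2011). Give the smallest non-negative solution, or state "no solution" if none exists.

First find gcd(332, 2011):
2011 = 6·332 + 19
332 = 17·19 + 9
19 = 2·9 + 1
9 = 9·1 + 0
gcd = 1, so a unique solution mod 2011 exists.
Back-substitute for the Bézout coefficients:
1 = 19 − 2·9
1 = −2·332 + 35·19
1 = 35·2011 − 212·332
So 332·(-212) ≡ 1 (mod 2011), giving 332⁻¹ ≡ 1799.
x ≡ 332⁻¹·511 ≡ 1799·511 ≡ 262 (mod 2011).

262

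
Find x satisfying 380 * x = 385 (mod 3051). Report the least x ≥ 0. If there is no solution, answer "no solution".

First find gcd(380, 3051):
3051 = 8×380 + 11
380 = 34×11 + 6
11 = 1×6 + 5
6 = 1×5 + 1
5 = 5×1 + 0
gcd = 1, so a unique solution mod 3051 exists.
Back-substitute for the Bézout coefficients:
1 = 6 − 5
1 = −11 + 2·6
1 = 2·380 − 69·11
1 = −69·3051 + 554·380
So 380·(554) ≡ 1 (mod 3051), giving 380⁻¹ ≡ 554.
x ≡ 380⁻¹·385 ≡ 554·385 ≡ 2771 (mod 3051).

2771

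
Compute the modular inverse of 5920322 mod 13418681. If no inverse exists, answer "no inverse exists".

Apply the Euclidean algorithm to 13418681 and 5920322:
13418681 = 2×5920322 + 1578037
5920322 = 3×1578037 + 1186211
1578037 = 1×1186211 + 391826
1186211 = 3×391826 + 10733
391826 = 36×10733 + 5438
10733 = 1×5438 + 5295
5438 = 1×5295 + 143
5295 = 37×143 + 4
143 = 35×4 + 3
4 = 1×3 + 1
3 = 3×1 + 0
Since gcd(5920322, 13418681) = 1, back-substitute to write 1 as a combination:
1 = 4 − 3
1 = −143 + 36·4
1 = 36·5295 − 1333·143
1 = −1333·5438 + 1369·5295
1 = 1369·10733 − 2702·5438
1 = −2702·391826 + 98641·10733
1 = 98641·1186211 − 298625·391826
1 = −298625·1578037 + 397266·1186211
1 = 397266·5920322 − 1490423·1578037
1 = −1490423·13418681 + 3378112·5920322
So 5920322·3378112 ≡ 1 (mod 13418681).

3378112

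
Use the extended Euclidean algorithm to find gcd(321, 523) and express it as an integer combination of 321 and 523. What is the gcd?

Apply Euclid's algorithm to 523 and 321:
523 = 1×321 + 202
321 = 1×202 + 119
202 = 1×119 + 83
119 = 1×83 + 36
83 = 2×36 + 11
36 = 3×11 + 3
11 = 3×3 + 2
3 = 1×2 + 1
2 = 2×1 + 0
gcd(321, 523) = 1.
Working backward:
1 = 3 − 2
1 = −11 + 4·3
1 = 4·36 − 13·11
1 = −13·83 + 30·36
1 = 30·119 − 43·83
1 = −43·202 + 73·119
1 = 73·321 − 116·202
1 = −116·523 + 189·321
So 1 = (-116)·523 + (189)·321.

1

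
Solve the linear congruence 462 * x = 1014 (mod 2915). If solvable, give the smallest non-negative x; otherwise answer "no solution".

gcd(462, 2915):
2915 = 6×462 + 143
462 = 3×143 + 33
143 = 4×33 + 11
33 = 3×11 + 0
gcd = 11, but 11 ∤ 1014, so the congruence has no solution.

no solution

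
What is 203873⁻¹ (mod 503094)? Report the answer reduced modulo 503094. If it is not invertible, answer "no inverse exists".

Apply the Euclidean algorithm to 503094 and 203873:
503094 = 2*203873 + 95348
203873 = 2*95348 + 13177
95348 = 7*13177 + 3109
13177 = 4*3109 + 741
3109 = 4*741 + 145
741 = 5*145 + 16
145 = 9*16 + 1
16 = 16*1 + 0
Since gcd(203873, 503094) = 1, back-substitute to write 1 as a combination:
1 = 145 − 9·16
1 = −9·741 + 46·145
1 = 46·3109 − 193·741
1 = −193·13177 + 818·3109
1 = 818·95348 − 5919·13177
1 = −5919·203873 + 12656·95348
1 = 12656·503094 − 31231·203873
Hence 203873⁻¹ ≡ -31231 ≡ 471863 (mod 503094).

471863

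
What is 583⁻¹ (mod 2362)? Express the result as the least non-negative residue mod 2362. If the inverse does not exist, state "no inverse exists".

Run Euclid on (2362, 583):
2362 = 4·583 + 30
583 = 19·30 + 13
30 = 2·13 + 4
13 = 3·4 + 1
4 = 4·1 + 0
The gcd is 1. Working backward:
1 = 13 − 3·4
1 = −3·30 + 7·13
1 = 7·583 − 136·30
1 = −136·2362 + 551·583
So 583·551 ≡ 1 (mod 2362).

551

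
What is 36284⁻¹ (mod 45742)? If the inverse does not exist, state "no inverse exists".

no inverse exists

Euclidean algorithm on 45742, 36284:
45742 = 1*36284 + 9458
36284 = 3*9458 + 7910
9458 = 1*7910 + 1548
7910 = 5*1548 + 170
1548 = 9*170 + 18
170 = 9*18 + 8
18 = 2*8 + 2
8 = 4*2 + 0
The gcd is 2, not 1, hence no inverse exists.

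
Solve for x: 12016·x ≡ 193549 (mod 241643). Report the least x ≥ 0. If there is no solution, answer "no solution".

First find gcd(12016, 241643):
241643 = 20·12016 + 1323
12016 = 9·1323 + 109
1323 = 12·109 + 15
109 = 7·15 + 4
15 = 3·4 + 3
4 = 1·3 + 1
3 = 3·1 + 0
gcd = 1, so a unique solution mod 241643 exists.
Back-substitute for the Bézout coefficients:
1 = 4 − 3
1 = −15 + 4·4
1 = 4·109 − 29·15
1 = −29·1323 + 352·109
1 = 352·12016 − 3197·1323
1 = −3197·241643 + 64292·12016
So 12016·(64292) ≡ 1 (mod 241643), giving 12016⁻¹ ≡ 64292.
x ≡ 12016⁻¹·193549 ≡ 64292·193549 ≡ 4380 (mod 241643).

4380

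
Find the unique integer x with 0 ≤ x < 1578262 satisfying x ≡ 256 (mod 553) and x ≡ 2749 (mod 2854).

Write x = 256 + 553·k. Then 553·k ≡ 2749 − 256 ≡ 2493 (mod 2854).
Need 553⁻¹ mod 2854. Extended Euclid on (2854, 553):
2854 = 5*553 + 89
553 = 6*89 + 19
89 = 4*19 + 13
19 = 1*13 + 6
13 = 2*6 + 1
6 = 6*1 + 0
Back-substitute:
1 = 13 − 2·6
1 = −2·19 + 3·13
1 = 3·89 − 14·19
1 = −14·553 + 87·89
1 = 87·2854 − 449·553
553⁻¹ ≡ 2405 (mod 2854), so k ≡ 2405·2493 ≡ 2265 (mod 2854).
x = 256 + 553·2265 = 1252801.

1252801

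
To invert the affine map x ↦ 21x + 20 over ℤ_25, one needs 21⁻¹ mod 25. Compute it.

6

gcd(25, 21) by repeated division:
25 = 1·21 + 4
21 = 5·4 + 1
4 = 4·1 + 0
gcd = 1, so the inverse exists. Back-substitute:
1 = 21 − 5·4
1 = −5·25 + 6·21
So 21·6 ≡ 1 (mod 25).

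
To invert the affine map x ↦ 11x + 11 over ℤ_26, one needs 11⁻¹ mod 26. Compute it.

Apply the Euclidean algorithm to 26 and 11:
26 = 2*11 + 4
11 = 2*4 + 3
4 = 1*3 + 1
3 = 3*1 + 0
gcd = 1, so the inverse exists. Back-substitute:
1 = 4 − 3
1 = −11 + 3·4
1 = 3·26 − 7·11
Hence 11⁻¹ ≡ -7 ≡ 19 (mod 26).

19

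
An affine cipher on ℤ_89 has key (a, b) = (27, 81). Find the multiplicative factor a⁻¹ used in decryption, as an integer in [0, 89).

33

Run Euclid on (89, 27):
89 = 3*27 + 8
27 = 3*8 + 3
8 = 2*3 + 2
3 = 1*2 + 1
2 = 2*1 + 0
gcd = 1, so the inverse exists. Back-substitute:
1 = 3 − 2
1 = −8 + 3·3
1 = 3·27 − 10·8
1 = −10·89 + 33·27
So 27·33 ≡ 1 (mod 89).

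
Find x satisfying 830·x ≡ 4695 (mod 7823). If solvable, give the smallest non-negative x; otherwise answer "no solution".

First find gcd(830, 7823):
7823 = 9·830 + 353
830 = 2·353 + 124
353 = 2·124 + 105
124 = 1·105 + 19
105 = 5·19 + 10
19 = 1·10 + 9
10 = 1·9 + 1
9 = 9·1 + 0
gcd = 1, so a unique solution mod 7823 exists.
Back-substitute for the Bézout coefficients:
1 = 10 − 9
1 = −19 + 2·10
1 = 2·105 − 11·19
1 = −11·124 + 13·105
1 = 13·353 − 37·124
1 = −37·830 + 87·353
1 = 87·7823 − 820·830
So 830·(-820) ≡ 1 (mod 7823), giving 830⁻¹ ≡ 7003.
x ≡ 830⁻¹·4695 ≡ 7003·4695 ≡ 6839 (mod 7823).

6839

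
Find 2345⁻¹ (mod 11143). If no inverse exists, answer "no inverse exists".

8520

Run Euclid on (11143, 2345):
11143 = 4·2345 + 1763
2345 = 1·1763 + 582
1763 = 3·582 + 17
582 = 34·17 + 4
17 = 4·4 + 1
4 = 4·1 + 0
gcd = 1, so the inverse exists. Back-substitute:
1 = 17 − 4·4
1 = −4·582 + 137·17
1 = 137·1763 − 415·582
1 = −415·2345 + 552·1763
1 = 552·11143 − 2623·2345
Thus 2345·(-2623) ≡ 1 (mod 11143); reducing, -2623 mod 11143 = 8520.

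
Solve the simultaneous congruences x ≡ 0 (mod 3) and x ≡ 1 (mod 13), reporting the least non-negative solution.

Write x = 0 + 3·k. Then 3·k ≡ 1 − 0 ≡ 1 (mod 13).
Need 3⁻¹ mod 13. Extended Euclid on (13, 3):
13 = 4×3 + 1
3 = 3×1 + 0
Back-substitute:
1 = 13 − 4·3
3⁻¹ ≡ 9 (mod 13), so k ≡ 9·1 ≡ 9 (mod 13).
x = 0 + 3·9 = 27.

27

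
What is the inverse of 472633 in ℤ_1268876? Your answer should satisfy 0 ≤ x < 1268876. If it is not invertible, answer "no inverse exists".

no inverse exists

Compute gcd(472633, 1268876):
1268876 = 2·472633 + 323610
472633 = 1·323610 + 149023
323610 = 2·149023 + 25564
149023 = 5·25564 + 21203
25564 = 1·21203 + 4361
21203 = 4·4361 + 3759
4361 = 1·3759 + 602
3759 = 6·602 + 147
602 = 4·147 + 14
147 = 10·14 + 7
14 = 2·7 + 0
gcd(472633, 1268876) = 7 ≠ 1, so 472633 has no multiplicative inverse modulo 1268876.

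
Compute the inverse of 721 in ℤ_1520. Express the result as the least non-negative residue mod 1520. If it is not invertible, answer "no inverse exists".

Extended Euclidean algorithm:
1520 = 2×721 + 78
721 = 9×78 + 19
78 = 4×19 + 2
19 = 9×2 + 1
2 = 2×1 + 0
The gcd is 1. Working backward:
1 = 19 − 9·2
1 = −9·78 + 37·19
1 = 37·721 − 342·78
1 = −342·1520 + 721·721
So 721·721 ≡ 1 (mod 1520).

721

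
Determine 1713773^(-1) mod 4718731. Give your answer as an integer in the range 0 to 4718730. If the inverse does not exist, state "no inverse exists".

Extended Euclidean algorithm:
4718731 = 2×1713773 + 1291185
1713773 = 1×1291185 + 422588
1291185 = 3×422588 + 23421
422588 = 18×23421 + 1010
23421 = 23×1010 + 191
1010 = 5×191 + 55
191 = 3×55 + 26
55 = 2×26 + 3
26 = 8×3 + 2
3 = 1×2 + 1
2 = 2×1 + 0
The gcd is 1. Working backward:
1 = 3 − 2
1 = −26 + 9·3
1 = 9·55 − 19·26
1 = −19·191 + 66·55
1 = 66·1010 − 349·191
1 = −349·23421 + 8093·1010
1 = 8093·422588 − 146023·23421
1 = −146023·1291185 + 446162·422588
1 = 446162·1713773 − 592185·1291185
1 = −592185·4718731 + 1630532·1713773
So 1713773·1630532 ≡ 1 (mod 4718731).

1630532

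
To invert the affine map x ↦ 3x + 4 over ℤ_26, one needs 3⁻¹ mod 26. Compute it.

gcd(26, 3) by repeated division:
26 = 8*3 + 2
3 = 1*2 + 1
2 = 2*1 + 0
gcd = 1, so the inverse exists. Back-substitute:
1 = 3 − 2
1 = −26 + 9·3
So 3·9 ≡ 1 (mod 26).

9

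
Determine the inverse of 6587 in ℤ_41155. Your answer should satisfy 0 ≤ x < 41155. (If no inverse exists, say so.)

Apply the Euclidean algorithm to 41155 and 6587:
41155 = 6×6587 + 1633
6587 = 4×1633 + 55
1633 = 29×55 + 38
55 = 1×38 + 17
38 = 2×17 + 4
17 = 4×4 + 1
4 = 4×1 + 0
gcd = 1, so the inverse exists. Back-substitute:
1 = 17 − 4·4
1 = −4·38 + 9·17
1 = 9·55 − 13·38
1 = −13·1633 + 386·55
1 = 386·6587 − 1557·1633
1 = −1557·41155 + 9728·6587
So 6587·9728 ≡ 1 (mod 41155).

9728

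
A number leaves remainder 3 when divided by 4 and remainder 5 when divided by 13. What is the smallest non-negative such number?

31

Write x = 3 + 4·k. Then 4·k ≡ 5 − 3 ≡ 2 (mod 13).
Need 4⁻¹ mod 13. Extended Euclid on (13, 4):
13 = 3×4 + 1
4 = 4×1 + 0
Back-substitute:
1 = 13 − 3·4
4⁻¹ ≡ 10 (mod 13), so k ≡ 10·2 ≡ 7 (mod 13).
x = 3 + 4·7 = 31.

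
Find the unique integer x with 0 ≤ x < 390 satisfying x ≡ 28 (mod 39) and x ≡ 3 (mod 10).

223

Write x = 28 + 39·k. Then 39·k ≡ 3 − 28 ≡ 5 (mod 10).
Need 39⁻¹ mod 10. Extended Euclid on (10, 9):
10 = 1*9 + 1
9 = 9*1 + 0
Back-substitute:
1 = 10 − 9
39⁻¹ ≡ 9 (mod 10), so k ≡ 9·5 ≡ 5 (mod 10).
x = 28 + 39·5 = 223.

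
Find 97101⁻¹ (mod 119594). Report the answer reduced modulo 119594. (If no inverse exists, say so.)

Run Euclid on (119594, 97101):
119594 = 1*97101 + 22493
97101 = 4*22493 + 7129
22493 = 3*7129 + 1106
7129 = 6*1106 + 493
1106 = 2*493 + 120
493 = 4*120 + 13
120 = 9*13 + 3
13 = 4*3 + 1
3 = 3*1 + 0
Since gcd(97101, 119594) = 1, back-substitute to write 1 as a combination:
1 = 13 − 4·3
1 = −4·120 + 37·13
1 = 37·493 − 152·120
1 = −152·1106 + 341·493
1 = 341·7129 − 2198·1106
1 = −2198·22493 + 6935·7129
1 = 6935·97101 − 29938·22493
1 = −29938·119594 + 36873·97101
So 97101·36873 ≡ 1 (mod 119594).

36873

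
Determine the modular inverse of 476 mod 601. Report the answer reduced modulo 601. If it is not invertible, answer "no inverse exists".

125

Extended Euclidean algorithm:
601 = 1·476 + 125
476 = 3·125 + 101
125 = 1·101 + 24
101 = 4·24 + 5
24 = 4·5 + 4
5 = 1·4 + 1
4 = 4·1 + 0
Since gcd(476, 601) = 1, back-substitute to write 1 as a combination:
1 = 5 − 4
1 = −24 + 5·5
1 = 5·101 − 21·24
1 = −21·125 + 26·101
1 = 26·476 − 99·125
1 = −99·601 + 125·476
So 476·125 ≡ 1 (mod 601).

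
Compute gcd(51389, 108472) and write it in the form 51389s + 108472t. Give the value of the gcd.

Euclidean algorithm:
108472 = 2×51389 + 5694
51389 = 9×5694 + 143
5694 = 39×143 + 117
143 = 1×117 + 26
117 = 4×26 + 13
26 = 2×13 + 0
gcd(51389, 108472) = 13.
Back-substituting:
13 = 117 − 4·26
13 = −4·143 + 5·117
13 = 5·5694 − 199·143
13 = −199·51389 + 1796·5694
13 = 1796·108472 − 3791·51389
So 13 = (1796)·108472 + (-3791)·51389.

13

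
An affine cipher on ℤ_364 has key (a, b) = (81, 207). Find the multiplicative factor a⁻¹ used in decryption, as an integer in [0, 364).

9

Extended Euclidean algorithm:
364 = 4*81 + 40
81 = 2*40 + 1
40 = 40*1 + 0
The gcd is 1. Working backward:
1 = 81 − 2·40
1 = −2·364 + 9·81
So 81·9 ≡ 1 (mod 364).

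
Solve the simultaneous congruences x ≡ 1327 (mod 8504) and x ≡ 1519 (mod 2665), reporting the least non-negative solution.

8998559

Write x = 1327 + 8504·k. Then 8504·k ≡ 1519 − 1327 ≡ 192 (mod 2665).
Need 8504⁻¹ mod 2665. Extended Euclid on (2665, 509):
2665 = 5·509 + 120
509 = 4·120 + 29
120 = 4·29 + 4
29 = 7·4 + 1
4 = 4·1 + 0
Back-substitute:
1 = 29 − 7·4
1 = −7·120 + 29·29
1 = 29·509 − 123·120
1 = −123·2665 + 644·509
8504⁻¹ ≡ 644 (mod 2665), so k ≡ 644·192 ≡ 1058 (mod 2665).
x = 1327 + 8504·1058 = 8998559.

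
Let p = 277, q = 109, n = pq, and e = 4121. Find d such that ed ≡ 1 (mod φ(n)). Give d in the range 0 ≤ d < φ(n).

5273

φ(n) = (p−1)(q−1) = 276·108 = 29808.
Need d with 4121·d ≡ 1 (mod 29808). Apply the extended Euclidean algorithm:
29808 = 7·4121 + 961
4121 = 4·961 + 277
961 = 3·277 + 130
277 = 2·130 + 17
130 = 7·17 + 11
17 = 1·11 + 6
11 = 1·6 + 5
6 = 1·5 + 1
5 = 5·1 + 0
Back-substitute:
1 = 6 − 5
1 = −11 + 2·6
1 = 2·17 − 3·11
1 = −3·130 + 23·17
1 = 23·277 − 49·130
1 = −49·961 + 170·277
1 = 170·4121 − 729·961
1 = −729·29808 + 5273·4121
So 4121·5273 ≡ 1 (mod 29808), hence d = 5273.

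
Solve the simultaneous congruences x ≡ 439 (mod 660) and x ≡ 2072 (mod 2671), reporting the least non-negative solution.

1169299

Write x = 439 + 660·k. Then 660·k ≡ 2072 − 439 ≡ 1633 (mod 2671).
Need 660⁻¹ mod 2671. Extended Euclid on (2671, 660):
2671 = 4×660 + 31
660 = 21×31 + 9
31 = 3×9 + 4
9 = 2×4 + 1
4 = 4×1 + 0
Back-substitute:
1 = 9 − 2·4
1 = −2·31 + 7·9
1 = 7·660 − 149·31
1 = −149·2671 + 603·660
660⁻¹ ≡ 603 (mod 2671), so k ≡ 603·1633 ≡ 1771 (mod 2671).
x = 439 + 660·1771 = 1169299.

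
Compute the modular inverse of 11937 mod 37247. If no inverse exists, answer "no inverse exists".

Extended Euclidean algorithm:
37247 = 3*11937 + 1436
11937 = 8*1436 + 449
1436 = 3*449 + 89
449 = 5*89 + 4
89 = 22*4 + 1
4 = 4*1 + 0
Since gcd(11937, 37247) = 1, back-substitute to write 1 as a combination:
1 = 89 − 22·4
1 = −22·449 + 111·89
1 = 111·1436 − 355·449
1 = −355·11937 + 2951·1436
1 = 2951·37247 − 9208·11937
Hence 11937⁻¹ ≡ -9208 ≡ 28039 (mod 37247).

28039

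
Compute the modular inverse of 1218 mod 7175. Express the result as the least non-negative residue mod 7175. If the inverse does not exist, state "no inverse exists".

no inverse exists

Compute gcd(1218, 7175):
7175 = 5·1218 + 1085
1218 = 1·1085 + 133
1085 = 8·133 + 21
133 = 6·21 + 7
21 = 3·7 + 0
Since gcd = 7 > 1, 1218 is not a unit mod 7175.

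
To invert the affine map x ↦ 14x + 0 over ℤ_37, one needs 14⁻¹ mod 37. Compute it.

Apply the Euclidean algorithm to 37 and 14:
37 = 2·14 + 9
14 = 1·9 + 5
9 = 1·5 + 4
5 = 1·4 + 1
4 = 4·1 + 0
The gcd is 1. Working backward:
1 = 5 − 4
1 = −9 + 2·5
1 = 2·14 − 3·9
1 = −3·37 + 8·14
So 14·8 ≡ 1 (mod 37).

8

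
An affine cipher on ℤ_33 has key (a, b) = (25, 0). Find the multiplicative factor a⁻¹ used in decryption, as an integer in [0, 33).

4

gcd(33, 25) by repeated division:
33 = 1·25 + 8
25 = 3·8 + 1
8 = 8·1 + 0
gcd = 1, so the inverse exists. Back-substitute:
1 = 25 − 3·8
1 = −3·33 + 4·25
So 25·4 ≡ 1 (mod 33).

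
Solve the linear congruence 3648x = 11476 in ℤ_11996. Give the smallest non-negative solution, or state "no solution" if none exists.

First find gcd(3648, 11996):
11996 = 3·3648 + 1052
3648 = 3·1052 + 492
1052 = 2·492 + 68
492 = 7·68 + 16
68 = 4·16 + 4
16 = 4·4 + 0
gcd = 4 and 4 | 11476, so solutions exist. Divide through by 4: 912x ≡ 2869 (mod 2999).
Now find 912⁻¹ mod 2999:
2999 = 3·912 + 263
912 = 3·263 + 123
263 = 2·123 + 17
123 = 7·17 + 4
17 = 4·4 + 1
4 = 4·1 + 0
Back-substitute:
1 = 17 − 4·4
1 = −4·123 + 29·17
1 = 29·263 − 62·123
1 = −62·912 + 215·263
1 = 215·2999 − 707·912
So 912·(-707) ≡ 1 (mod 2999), i.e. 912⁻¹ ≡ 2292.
Then x ≡ 2292·2869 ≡ 1940 (mod 2999); the smallest non-negative solution is x = 1940.

1940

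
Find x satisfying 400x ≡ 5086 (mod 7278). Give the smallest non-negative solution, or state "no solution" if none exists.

First find gcd(400, 7278):
7278 = 18·400 + 78
400 = 5·78 + 10
78 = 7·10 + 8
10 = 1·8 + 2
8 = 4·2 + 0
gcd = 2 and 2 | 5086, so solutions exist. Divide through by 2: 200x ≡ 2543 (mod 3639).
Now find 200⁻¹ mod 3639:
3639 = 18×200 + 39
200 = 5×39 + 5
39 = 7×5 + 4
5 = 1×4 + 1
4 = 4×1 + 0
Back-substitute:
1 = 5 − 4
1 = −39 + 8·5
1 = 8·200 − 41·39
1 = −41·3639 + 746·200
So 200⁻¹ ≡ 746 (mod 3639).
Then x ≡ 746·2543 ≡ 1159 (mod 3639); the smallest non-negative solution is x = 1159.

1159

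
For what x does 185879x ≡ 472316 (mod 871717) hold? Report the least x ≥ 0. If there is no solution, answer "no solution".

First find gcd(185879, 871717):
871717 = 4×185879 + 128201
185879 = 1×128201 + 57678
128201 = 2×57678 + 12845
57678 = 4×12845 + 6298
12845 = 2×6298 + 249
6298 = 25×249 + 73
249 = 3×73 + 30
73 = 2×30 + 13
30 = 2×13 + 4
13 = 3×4 + 1
4 = 4×1 + 0
gcd = 1, so a unique solution mod 871717 exists.
Back-substitute for the Bézout coefficients:
1 = 13 − 3·4
1 = −3·30 + 7·13
1 = 7·73 − 17·30
1 = −17·249 + 58·73
1 = 58·6298 − 1467·249
1 = −1467·12845 + 2992·6298
1 = 2992·57678 − 13435·12845
1 = −13435·128201 + 29862·57678
1 = 29862·185879 − 43297·128201
1 = −43297·871717 + 203050·185879
So 185879·(203050) ≡ 1 (mod 871717), giving 185879⁻¹ ≡ 203050.
x ≡ 185879⁻¹·472316 ≡ 203050·472316 ≡ 74611 (mod 871717).

74611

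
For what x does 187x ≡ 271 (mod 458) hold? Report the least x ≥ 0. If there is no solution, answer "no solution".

First find gcd(187, 458):
458 = 2×187 + 84
187 = 2×84 + 19
84 = 4×19 + 8
19 = 2×8 + 3
8 = 2×3 + 2
3 = 1×2 + 1
2 = 2×1 + 0
gcd = 1, so a unique solution mod 458 exists.
Back-substitute for the Bézout coefficients:
1 = 3 − 2
1 = −8 + 3·3
1 = 3·19 − 7·8
1 = −7·84 + 31·19
1 = 31·187 − 69·84
1 = −69·458 + 169·187
So 187·(169) ≡ 1 (mod 458), giving 187⁻¹ ≡ 169.
x ≡ 187⁻¹·271 ≡ 169·271 ≡ 457 (mod 458).

457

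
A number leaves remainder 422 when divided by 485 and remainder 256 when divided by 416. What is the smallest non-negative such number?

40192

Write x = 422 + 485·k. Then 485·k ≡ 256 − 422 ≡ 250 (mod 416).
Need 485⁻¹ mod 416. Extended Euclid on (416, 69):
416 = 6·69 + 2
69 = 34·2 + 1
2 = 2·1 + 0
Back-substitute:
1 = 69 − 34·2
1 = −34·416 + 205·69
485⁻¹ ≡ 205 (mod 416), so k ≡ 205·250 ≡ 82 (mod 416).
x = 422 + 485·82 = 40192.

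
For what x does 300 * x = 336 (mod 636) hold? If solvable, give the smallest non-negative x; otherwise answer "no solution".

First find gcd(300, 636):
636 = 2*300 + 36
300 = 8*36 + 12
36 = 3*12 + 0
gcd = 12 and 12 | 336, so solutions exist. Divide through by 12: 25x ≡ 28 (mod 53).
Now find 25⁻¹ mod 53:
53 = 2×25 + 3
25 = 8×3 + 1
3 = 3×1 + 0
Back-substitute:
1 = 25 − 8·3
1 = −8·53 + 17·25
So 25⁻¹ ≡ 17 (mod 53).
Then x ≡ 17·28 ≡ 52 (mod 53); the smallest non-negative solution is x = 52.

52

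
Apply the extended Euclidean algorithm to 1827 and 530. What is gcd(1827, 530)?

Repeated division:
1827 = 3·530 + 237
530 = 2·237 + 56
237 = 4·56 + 13
56 = 4·13 + 4
13 = 3·4 + 1
4 = 4·1 + 0
gcd(1827, 530) = 1.
Back-substituting:
1 = 13 − 3·4
1 = −3·56 + 13·13
1 = 13·237 − 55·56
1 = −55·530 + 123·237
1 = 123·1827 − 424·530
So 1 = (123)·1827 + (-424)·530.

1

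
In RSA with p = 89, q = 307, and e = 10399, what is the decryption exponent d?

φ(n) = (p−1)(q−1) = 88·306 = 26928.
Need d with 10399·d ≡ 1 (mod 26928). Apply the extended Euclidean algorithm:
26928 = 2*10399 + 6130
10399 = 1*6130 + 4269
6130 = 1*4269 + 1861
4269 = 2*1861 + 547
1861 = 3*547 + 220
547 = 2*220 + 107
220 = 2*107 + 6
107 = 17*6 + 5
6 = 1*5 + 1
5 = 5*1 + 0
Back-substitute:
1 = 6 − 5
1 = −107 + 18·6
1 = 18·220 − 37·107
1 = −37·547 + 92·220
1 = 92·1861 − 313·547
1 = −313·4269 + 718·1861
1 = 718·6130 − 1031·4269
1 = −1031·10399 + 1749·6130
1 = 1749·26928 − 4529·10399
So 10399·(-4529) ≡ 1 (mod 26928), hence d ≡ -4529 ≡ 22399 (mod 26928).

22399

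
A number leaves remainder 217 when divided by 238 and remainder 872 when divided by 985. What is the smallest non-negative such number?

Write x = 217 + 238·k. Then 238·k ≡ 872 − 217 ≡ 655 (mod 985).
Need 238⁻¹ mod 985. Extended Euclid on (985, 238):
985 = 4*238 + 33
238 = 7*33 + 7
33 = 4*7 + 5
7 = 1*5 + 2
5 = 2*2 + 1
2 = 2*1 + 0
Back-substitute:
1 = 5 − 2·2
1 = −2·7 + 3·5
1 = 3·33 − 14·7
1 = −14·238 + 101·33
1 = 101·985 − 418·238
238⁻¹ ≡ 567 (mod 985), so k ≡ 567·655 ≡ 40 (mod 985).
x = 217 + 238·40 = 9737.

9737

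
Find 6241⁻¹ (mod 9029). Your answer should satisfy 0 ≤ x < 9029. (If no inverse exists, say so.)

Run Euclid on (9029, 6241):
9029 = 1*6241 + 2788
6241 = 2*2788 + 665
2788 = 4*665 + 128
665 = 5*128 + 25
128 = 5*25 + 3
25 = 8*3 + 1
3 = 3*1 + 0
gcd = 1, so the inverse exists. Back-substitute:
1 = 25 − 8·3
1 = −8·128 + 41·25
1 = 41·665 − 213·128
1 = −213·2788 + 893·665
1 = 893·6241 − 1999·2788
1 = −1999·9029 + 2892·6241
So 6241·2892 ≡ 1 (mod 9029).

2892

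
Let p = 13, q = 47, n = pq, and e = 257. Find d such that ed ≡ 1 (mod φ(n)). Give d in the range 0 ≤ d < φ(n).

φ(n) = (p−1)(q−1) = 12·46 = 552.
Need d with 257·d ≡ 1 (mod 552). Apply the extended Euclidean algorithm:
552 = 2·257 + 38
257 = 6·38 + 29
38 = 1·29 + 9
29 = 3·9 + 2
9 = 4·2 + 1
2 = 2·1 + 0
Back-substitute:
1 = 9 − 4·2
1 = −4·29 + 13·9
1 = 13·38 − 17·29
1 = −17·257 + 115·38
1 = 115·552 − 247·257
So 257·(-247) ≡ 1 (mod 552), hence d ≡ -247 ≡ 305 (mod 552).

305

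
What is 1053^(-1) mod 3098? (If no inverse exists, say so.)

965

gcd(3098, 1053) by repeated division:
3098 = 2·1053 + 992
1053 = 1·992 + 61
992 = 16·61 + 16
61 = 3·16 + 13
16 = 1·13 + 3
13 = 4·3 + 1
3 = 3·1 + 0
gcd = 1, so the inverse exists. Back-substitute:
1 = 13 − 4·3
1 = −4·16 + 5·13
1 = 5·61 − 19·16
1 = −19·992 + 309·61
1 = 309·1053 − 328·992
1 = −328·3098 + 965·1053
So 1053·965 ≡ 1 (mod 3098).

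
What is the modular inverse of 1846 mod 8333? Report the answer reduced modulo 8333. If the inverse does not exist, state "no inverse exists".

no inverse exists

Compute gcd(1846, 8333):
8333 = 4*1846 + 949
1846 = 1*949 + 897
949 = 1*897 + 52
897 = 17*52 + 13
52 = 4*13 + 0
Since gcd = 13 > 1, 1846 is not a unit mod 8333.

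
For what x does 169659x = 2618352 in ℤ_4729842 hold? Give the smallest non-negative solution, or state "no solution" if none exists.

First find gcd(169659, 4729842):
4729842 = 27×169659 + 149049
169659 = 1×149049 + 20610
149049 = 7×20610 + 4779
20610 = 4×4779 + 1494
4779 = 3×1494 + 297
1494 = 5×297 + 9
297 = 33×9 + 0
gcd = 9 and 9 | 2618352, so solutions exist. Divide through by 9: 18851x ≡ 290928 (mod 525538).
Now find 18851⁻¹ mod 525538:
525538 = 27·18851 + 16561
18851 = 1·16561 + 2290
16561 = 7·2290 + 531
2290 = 4·531 + 166
531 = 3·166 + 33
166 = 5·33 + 1
33 = 33·1 + 0
Back-substitute:
1 = 166 − 5·33
1 = −5·531 + 16·166
1 = 16·2290 − 69·531
1 = −69·16561 + 499·2290
1 = 499·18851 − 568·16561
1 = −568·525538 + 15835·18851
So 18851⁻¹ ≡ 15835 (mod 525538).
Then x ≡ 15835·290928 ≡ 504310 (mod 525538); the smallest non-negative solution is x = 504310.

504310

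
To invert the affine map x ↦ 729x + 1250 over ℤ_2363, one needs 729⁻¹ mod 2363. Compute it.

2269

Run Euclid on (2363, 729):
2363 = 3*729 + 176
729 = 4*176 + 25
176 = 7*25 + 1
25 = 25*1 + 0
Since gcd(729, 2363) = 1, back-substitute to write 1 as a combination:
1 = 176 − 7·25
1 = −7·729 + 29·176
1 = 29·2363 − 94·729
Thus 729·(-94) ≡ 1 (mod 2363); reducing, -94 mod 2363 = 2269.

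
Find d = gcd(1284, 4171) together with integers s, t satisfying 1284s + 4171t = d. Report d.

1

Apply Euclid's algorithm to 4171 and 1284:
4171 = 3*1284 + 319
1284 = 4*319 + 8
319 = 39*8 + 7
8 = 1*7 + 1
7 = 7*1 + 0
gcd(1284, 4171) = 1.
Express as a combination:
1 = 8 − 7
1 = −319 + 40·8
1 = 40·1284 − 161·319
1 = −161·4171 + 523·1284
So 1 = (-161)·4171 + (523)·1284.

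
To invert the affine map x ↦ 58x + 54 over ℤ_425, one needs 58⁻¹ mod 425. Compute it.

gcd(425, 58) by repeated division:
425 = 7·58 + 19
58 = 3·19 + 1
19 = 19·1 + 0
gcd = 1, so the inverse exists. Back-substitute:
1 = 58 − 3·19
1 = −3·425 + 22·58
So 58·22 ≡ 1 (mod 425).

22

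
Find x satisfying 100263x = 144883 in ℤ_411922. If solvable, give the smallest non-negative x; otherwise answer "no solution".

First find gcd(100263, 411922):
411922 = 4*100263 + 10870
100263 = 9*10870 + 2433
10870 = 4*2433 + 1138
2433 = 2*1138 + 157
1138 = 7*157 + 39
157 = 4*39 + 1
39 = 39*1 + 0
gcd = 1, so a unique solution mod 411922 exists.
Back-substitute for the Bézout coefficients:
1 = 157 − 4·39
1 = −4·1138 + 29·157
1 = 29·2433 − 62·1138
1 = −62·10870 + 277·2433
1 = 277·100263 − 2555·10870
1 = −2555·411922 + 10497·100263
So 100263·(10497) ≡ 1 (mod 411922), giving 100263⁻¹ ≡ 10497.
x ≡ 100263⁻¹·144883 ≡ 10497·144883 ≡ 20827 (mod 411922).

20827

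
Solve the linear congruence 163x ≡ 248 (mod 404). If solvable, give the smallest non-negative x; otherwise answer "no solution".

First find gcd(163, 404):
404 = 2·163 + 78
163 = 2·78 + 7
78 = 11·7 + 1
7 = 7·1 + 0
gcd = 1, so a unique solution mod 404 exists.
Back-substitute for the Bézout coefficients:
1 = 78 − 11·7
1 = −11·163 + 23·78
1 = 23·404 − 57·163
So 163·(-57) ≡ 1 (mod 404), giving 163⁻¹ ≡ 347.
x ≡ 163⁻¹·248 ≡ 347·248 ≡ 4 (mod 404).

4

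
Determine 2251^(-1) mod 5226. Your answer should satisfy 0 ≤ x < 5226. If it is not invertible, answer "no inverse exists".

397

Extended Euclidean algorithm:
5226 = 2×2251 + 724
2251 = 3×724 + 79
724 = 9×79 + 13
79 = 6×13 + 1
13 = 13×1 + 0
The gcd is 1. Working backward:
1 = 79 − 6·13
1 = −6·724 + 55·79
1 = 55·2251 − 171·724
1 = −171·5226 + 397·2251
So 2251·397 ≡ 1 (mod 5226).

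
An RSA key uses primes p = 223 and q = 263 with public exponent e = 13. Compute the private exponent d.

26845

φ(n) = (p−1)(q−1) = 222·262 = 58164.
Need d with 13·d ≡ 1 (mod 58164). Apply the extended Euclidean algorithm:
58164 = 4474*13 + 2
13 = 6*2 + 1
2 = 2*1 + 0
Back-substitute:
1 = 13 − 6·2
1 = −6·58164 + 26845·13
So 13·26845 ≡ 1 (mod 58164), hence d = 26845.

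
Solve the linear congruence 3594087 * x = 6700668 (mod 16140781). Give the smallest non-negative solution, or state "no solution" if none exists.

14713261

First find gcd(3594087, 16140781):
16140781 = 4×3594087 + 1764433
3594087 = 2×1764433 + 65221
1764433 = 27×65221 + 3466
65221 = 18×3466 + 2833
3466 = 1×2833 + 633
2833 = 4×633 + 301
633 = 2×301 + 31
301 = 9×31 + 22
31 = 1×22 + 9
22 = 2×9 + 4
9 = 2×4 + 1
4 = 4×1 + 0
gcd = 1, so a unique solution mod 16140781 exists.
Back-substitute for the Bézout coefficients:
1 = 9 − 2·4
1 = −2·22 + 5·9
1 = 5·31 − 7·22
1 = −7·301 + 68·31
1 = 68·633 − 143·301
1 = −143·2833 + 640·633
1 = 640·3466 − 783·2833
1 = −783·65221 + 14734·3466
1 = 14734·1764433 − 398601·65221
1 = −398601·3594087 + 811936·1764433
1 = 811936·16140781 − 3646345·3594087
So 3594087·(-3646345) ≡ 1 (mod 16140781), giving 3594087⁻¹ ≡ 12494436.
x ≡ 3594087⁻¹·6700668 ≡ 12494436·6700668 ≡ 14713261 (mod 16140781).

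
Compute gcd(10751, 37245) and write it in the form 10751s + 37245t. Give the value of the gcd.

13

Euclidean algorithm:
37245 = 3×10751 + 4992
10751 = 2×4992 + 767
4992 = 6×767 + 390
767 = 1×390 + 377
390 = 1×377 + 13
377 = 29×13 + 0
gcd(10751, 37245) = 13.
Working backward:
13 = 390 − 377
13 = −767 + 2·390
13 = 2·4992 − 13·767
13 = −13·10751 + 28·4992
13 = 28·37245 − 97·10751
So 13 = (28)·37245 + (-97)·10751.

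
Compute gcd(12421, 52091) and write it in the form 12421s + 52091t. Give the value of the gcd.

1

Repeated division:
52091 = 4×12421 + 2407
12421 = 5×2407 + 386
2407 = 6×386 + 91
386 = 4×91 + 22
91 = 4×22 + 3
22 = 7×3 + 1
3 = 3×1 + 0
gcd(12421, 52091) = 1.
Working backward:
1 = 22 − 7·3
1 = −7·91 + 29·22
1 = 29·386 − 123·91
1 = −123·2407 + 767·386
1 = 767·12421 − 3958·2407
1 = −3958·52091 + 16599·12421
So 1 = (-3958)·52091 + (16599)·12421.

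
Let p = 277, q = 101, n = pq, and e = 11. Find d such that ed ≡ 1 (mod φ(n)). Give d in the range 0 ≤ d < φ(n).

25091

φ(n) = (p−1)(q−1) = 276·100 = 27600.
Need d with 11·d ≡ 1 (mod 27600). Apply the extended Euclidean algorithm:
27600 = 2509*11 + 1
11 = 11*1 + 0
Back-substitute:
1 = 27600 − 2509·11
So 11·(-2509) ≡ 1 (mod 27600), hence d ≡ -2509 ≡ 25091 (mod 27600).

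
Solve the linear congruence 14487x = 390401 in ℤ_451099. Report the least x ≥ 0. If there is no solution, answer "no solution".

22571

First find gcd(14487, 451099):
451099 = 31·14487 + 2002
14487 = 7·2002 + 473
2002 = 4·473 + 110
473 = 4·110 + 33
110 = 3·33 + 11
33 = 3·11 + 0
gcd = 11 and 11 | 390401, so solutions exist. Divide through by 11: 1317x ≡ 35491 (mod 41009).
Now find 1317⁻¹ mod 41009:
41009 = 31·1317 + 182
1317 = 7·182 + 43
182 = 4·43 + 10
43 = 4·10 + 3
10 = 3·3 + 1
3 = 3·1 + 0
Back-substitute:
1 = 10 − 3·3
1 = −3·43 + 13·10
1 = 13·182 − 55·43
1 = −55·1317 + 398·182
1 = 398·41009 − 12393·1317
So 1317·(-12393) ≡ 1 (mod 41009), i.e. 1317⁻¹ ≡ 28616.
Then x ≡ 28616·35491 ≡ 22571 (mod 41009); the smallest non-negative solution is x = 22571.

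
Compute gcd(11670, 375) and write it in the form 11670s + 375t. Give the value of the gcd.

15

Repeated division:
11670 = 31×375 + 45
375 = 8×45 + 15
45 = 3×15 + 0
gcd(11670, 375) = 15.
Back-substituting:
15 = 375 − 8·45
15 = −8·11670 + 249·375
So 15 = (-8)·11670 + (249)·375.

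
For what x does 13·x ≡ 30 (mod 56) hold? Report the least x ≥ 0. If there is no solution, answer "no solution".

First find gcd(13, 56):
56 = 4*13 + 4
13 = 3*4 + 1
4 = 4*1 + 0
gcd = 1, so a unique solution mod 56 exists.
Back-substitute for the Bézout coefficients:
1 = 13 − 3·4
1 = −3·56 + 13·13
So 13·(13) ≡ 1 (mod 56), giving 13⁻¹ ≡ 13.
x ≡ 13⁻¹·30 ≡ 13·30 ≡ 54 (mod 56).

54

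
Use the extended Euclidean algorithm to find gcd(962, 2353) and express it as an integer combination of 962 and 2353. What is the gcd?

Euclidean algorithm:
2353 = 2·962 + 429
962 = 2·429 + 104
429 = 4·104 + 13
104 = 8·13 + 0
gcd(962, 2353) = 13.
Express as a combination:
13 = 429 − 4·104
13 = −4·962 + 9·429
13 = 9·2353 − 22·962
So 13 = (9)·2353 + (-22)·962.

13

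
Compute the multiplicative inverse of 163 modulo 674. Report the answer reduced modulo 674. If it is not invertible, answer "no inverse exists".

153

Run Euclid on (674, 163):
674 = 4×163 + 22
163 = 7×22 + 9
22 = 2×9 + 4
9 = 2×4 + 1
4 = 4×1 + 0
Since gcd(163, 674) = 1, back-substitute to write 1 as a combination:
1 = 9 − 2·4
1 = −2·22 + 5·9
1 = 5·163 − 37·22
1 = −37·674 + 153·163
So 163·153 ≡ 1 (mod 674).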